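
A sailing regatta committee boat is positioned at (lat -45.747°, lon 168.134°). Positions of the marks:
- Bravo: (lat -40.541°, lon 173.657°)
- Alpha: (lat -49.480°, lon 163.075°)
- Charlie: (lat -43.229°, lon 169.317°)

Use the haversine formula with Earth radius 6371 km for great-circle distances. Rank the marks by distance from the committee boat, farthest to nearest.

Bravo, Alpha, Charlie

Distances from the committee boat:
Bravo (lat -40.541°, lon 173.657°): 731.7 km
Alpha (lat -49.480°, lon 163.075°): 562.0 km
Charlie (lat -43.229°, lon 169.317°): 295.3 km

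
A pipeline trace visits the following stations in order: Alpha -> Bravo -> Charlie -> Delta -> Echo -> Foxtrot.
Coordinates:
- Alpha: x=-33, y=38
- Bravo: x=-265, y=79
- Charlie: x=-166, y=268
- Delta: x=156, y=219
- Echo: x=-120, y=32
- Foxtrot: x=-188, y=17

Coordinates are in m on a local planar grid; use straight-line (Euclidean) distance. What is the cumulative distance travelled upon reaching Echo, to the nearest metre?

1108 m

Leg distances:
Alpha→Bravo: 235.6 m  (cumulative 235.6 m)
Bravo→Charlie: 213.4 m  (cumulative 449.0 m)
Charlie→Delta: 325.7 m  (cumulative 774.7 m)
Delta→Echo: 333.4 m  (cumulative 1108.0 m)
Cumulative distance at Echo ≈ 1108 m.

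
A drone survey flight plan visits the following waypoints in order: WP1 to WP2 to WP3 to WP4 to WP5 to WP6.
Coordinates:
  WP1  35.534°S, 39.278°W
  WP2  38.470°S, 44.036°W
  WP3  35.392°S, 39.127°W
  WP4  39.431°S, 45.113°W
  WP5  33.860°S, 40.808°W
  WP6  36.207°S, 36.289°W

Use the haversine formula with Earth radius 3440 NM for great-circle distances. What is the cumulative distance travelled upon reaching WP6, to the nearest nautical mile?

1618 NM

Leg distances:
WP1→WP2: 288.2 NM  (cumulative 288.2 NM)
WP2→WP3: 299.3 NM  (cumulative 587.6 NM)
WP3→WP4: 374.4 NM  (cumulative 962.0 NM)
WP4→WP5: 393.4 NM  (cumulative 1355.4 NM)
WP5→WP6: 263.0 NM  (cumulative 1618.4 NM)
Cumulative distance at WP6 ≈ 1618 NM.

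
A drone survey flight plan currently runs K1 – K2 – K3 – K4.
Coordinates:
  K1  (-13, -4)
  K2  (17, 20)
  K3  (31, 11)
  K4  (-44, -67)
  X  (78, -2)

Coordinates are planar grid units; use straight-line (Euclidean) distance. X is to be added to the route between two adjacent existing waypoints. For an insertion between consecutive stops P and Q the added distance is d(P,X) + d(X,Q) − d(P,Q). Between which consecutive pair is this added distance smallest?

between K3 and K4

Added distance for inserting X between each consecutive pair:
K1–K2: 117.4
K2–K3: 97.0
K3–K4: 78.8
Smallest added distance is 78.8, inserting between K3 and K4.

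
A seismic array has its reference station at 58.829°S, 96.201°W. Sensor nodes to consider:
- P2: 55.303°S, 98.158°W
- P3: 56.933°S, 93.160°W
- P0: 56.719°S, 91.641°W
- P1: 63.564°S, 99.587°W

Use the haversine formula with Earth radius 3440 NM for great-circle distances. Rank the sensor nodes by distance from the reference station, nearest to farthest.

P3, P0, P2, P1

Distance from the reference station at 58.829°S, 96.201°W to each:
P3 56.933°S, 93.160°W: 149.6 NM
P0 56.719°S, 91.641°W: 193.2 NM
P2 55.303°S, 98.158°W: 221.1 NM
P1 63.564°S, 99.587°W: 300.6 NM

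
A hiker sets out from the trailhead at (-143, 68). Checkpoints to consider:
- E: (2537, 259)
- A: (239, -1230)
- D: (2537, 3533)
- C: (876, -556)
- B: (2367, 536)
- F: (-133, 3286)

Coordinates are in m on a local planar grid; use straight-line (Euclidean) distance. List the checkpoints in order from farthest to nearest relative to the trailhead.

D, F, E, B, A, C

Computing each straight-line distance from (-143, 68):
D (2537, 3533): 4380.5 m
F (-133, 3286): 3218.0 m
E (2537, 259): 2686.8 m
B (2367, 536): 2553.3 m
A (239, -1230): 1353.0 m
C (876, -556): 1194.9 m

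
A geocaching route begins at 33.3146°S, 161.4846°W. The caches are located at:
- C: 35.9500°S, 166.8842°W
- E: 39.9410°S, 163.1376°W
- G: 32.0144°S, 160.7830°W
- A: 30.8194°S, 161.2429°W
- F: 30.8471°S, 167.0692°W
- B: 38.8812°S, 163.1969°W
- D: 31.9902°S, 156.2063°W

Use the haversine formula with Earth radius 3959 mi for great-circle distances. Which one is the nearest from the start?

Distance to each, sorted:
G: 98.7 mi
A: 173.0 mi
D: 320.4 mi
C: 356.8 mi
F: 368.7 mi
B: 396.3 mi
E: 466.9 mi
The nearest is G at 98.7 mi.

G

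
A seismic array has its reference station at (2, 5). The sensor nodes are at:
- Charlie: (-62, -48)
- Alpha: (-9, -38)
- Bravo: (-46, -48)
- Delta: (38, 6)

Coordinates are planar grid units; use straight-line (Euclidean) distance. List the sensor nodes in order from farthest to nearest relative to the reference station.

Charlie, Bravo, Alpha, Delta

Distance from the reference station at (2, 5) to each:
Charlie (-62, -48): 83.1
Bravo (-46, -48): 71.5
Alpha (-9, -38): 44.4
Delta (38, 6): 36.0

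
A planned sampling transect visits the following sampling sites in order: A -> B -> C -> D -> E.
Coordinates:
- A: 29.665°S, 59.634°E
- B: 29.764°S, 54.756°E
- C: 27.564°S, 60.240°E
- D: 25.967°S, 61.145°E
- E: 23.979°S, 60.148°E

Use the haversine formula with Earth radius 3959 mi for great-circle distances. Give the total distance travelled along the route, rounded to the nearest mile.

933 mi

Leg distances:
A→B: 292.8 mi  (cumulative 292.8 mi)
B→C: 365.5 mi  (cumulative 658.3 mi)
C→D: 123.7 mi  (cumulative 782.0 mi)
D→E: 150.9 mi  (cumulative 932.9 mi)
Total route length ≈ 933 mi.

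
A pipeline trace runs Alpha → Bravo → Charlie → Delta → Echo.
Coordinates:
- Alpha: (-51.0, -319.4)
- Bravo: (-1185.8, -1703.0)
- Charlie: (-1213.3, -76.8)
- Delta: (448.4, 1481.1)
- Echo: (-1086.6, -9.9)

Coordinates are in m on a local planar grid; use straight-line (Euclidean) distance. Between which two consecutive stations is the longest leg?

Leg distances:
Alpha→Bravo: 1789.4 m
Bravo→Charlie: 1626.4 m
Charlie→Delta: 2277.8 m
Delta→Echo: 2139.9 m
The longest leg is Charlie–Delta at 2277.8 m.

Charlie–Delta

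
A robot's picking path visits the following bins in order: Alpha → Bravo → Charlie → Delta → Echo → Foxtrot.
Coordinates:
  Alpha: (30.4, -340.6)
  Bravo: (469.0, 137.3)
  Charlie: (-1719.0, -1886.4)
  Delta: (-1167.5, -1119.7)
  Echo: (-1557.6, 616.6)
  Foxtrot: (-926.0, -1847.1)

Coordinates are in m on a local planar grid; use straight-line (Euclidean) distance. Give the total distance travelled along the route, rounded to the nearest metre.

8896 m

Leg distances:
Alpha→Bravo: 648.7 m  (cumulative 648.7 m)
Bravo→Charlie: 2980.4 m  (cumulative 3629.0 m)
Charlie→Delta: 944.4 m  (cumulative 4573.5 m)
Delta→Echo: 1779.6 m  (cumulative 6353.1 m)
Echo→Foxtrot: 2543.4 m  (cumulative 8896.4 m)
Total route length ≈ 8896 m.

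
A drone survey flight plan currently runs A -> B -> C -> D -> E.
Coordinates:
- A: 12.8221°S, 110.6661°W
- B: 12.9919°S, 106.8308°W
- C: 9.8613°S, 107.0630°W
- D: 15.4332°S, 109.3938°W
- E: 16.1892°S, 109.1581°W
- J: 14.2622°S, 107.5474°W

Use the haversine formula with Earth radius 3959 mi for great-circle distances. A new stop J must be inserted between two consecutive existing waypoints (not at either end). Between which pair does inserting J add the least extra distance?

between C and D

Added distance for inserting J between each consecutive pair:
A–B: 73.4 mi
B–C: 189.1 mi
C–D: 37.5 mi
D–E: 264.0 mi
Smallest added distance is 37.5 mi, inserting between C and D.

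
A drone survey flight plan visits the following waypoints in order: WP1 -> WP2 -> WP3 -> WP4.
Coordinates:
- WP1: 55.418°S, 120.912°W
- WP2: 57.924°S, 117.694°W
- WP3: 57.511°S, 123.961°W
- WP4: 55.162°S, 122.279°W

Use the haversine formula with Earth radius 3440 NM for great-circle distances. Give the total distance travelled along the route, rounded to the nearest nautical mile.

Leg distances:
WP1→WP2: 184.1 NM  (cumulative 184.1 NM)
WP2→WP3: 202.4 NM  (cumulative 386.5 NM)
WP3→WP4: 151.7 NM  (cumulative 538.2 NM)
Total route length ≈ 538 NM.

538 NM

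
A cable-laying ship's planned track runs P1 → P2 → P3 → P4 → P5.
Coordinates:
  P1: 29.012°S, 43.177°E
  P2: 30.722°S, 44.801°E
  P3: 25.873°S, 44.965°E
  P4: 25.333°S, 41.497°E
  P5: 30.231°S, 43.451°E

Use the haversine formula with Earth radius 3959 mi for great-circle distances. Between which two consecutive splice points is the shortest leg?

Leg distances:
P1→P2: 153.1 mi
P2→P3: 335.2 mi
P3→P4: 219.3 mi
P4→P5: 358.9 mi
The shortest leg is P1–P2 at 153.1 mi.

P1–P2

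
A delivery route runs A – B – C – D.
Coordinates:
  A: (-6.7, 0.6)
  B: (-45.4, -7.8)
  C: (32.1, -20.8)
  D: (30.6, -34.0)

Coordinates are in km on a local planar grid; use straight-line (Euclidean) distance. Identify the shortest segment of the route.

Leg distances:
A→B: 39.6 km
B→C: 78.6 km
C→D: 13.3 km
The shortest leg is C–D at 13.3 km.

C–D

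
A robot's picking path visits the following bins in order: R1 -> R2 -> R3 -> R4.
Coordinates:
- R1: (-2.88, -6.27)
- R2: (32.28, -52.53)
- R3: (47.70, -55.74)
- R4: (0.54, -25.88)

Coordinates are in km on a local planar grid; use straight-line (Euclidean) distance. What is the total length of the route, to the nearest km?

Leg distances:
R1→R2: 58.1 km  (cumulative 58.1 km)
R2→R3: 15.8 km  (cumulative 73.9 km)
R3→R4: 55.8 km  (cumulative 129.7 km)
Total route length ≈ 130 km.

130 km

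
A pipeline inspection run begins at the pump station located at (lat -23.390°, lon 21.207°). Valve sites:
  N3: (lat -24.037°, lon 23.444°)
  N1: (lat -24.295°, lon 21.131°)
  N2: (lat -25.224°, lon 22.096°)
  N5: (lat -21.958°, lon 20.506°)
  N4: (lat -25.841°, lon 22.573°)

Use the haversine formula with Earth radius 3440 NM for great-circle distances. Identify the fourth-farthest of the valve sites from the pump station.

Distance to each, sorted:
N4: 165.0 NM
N3: 129.0 NM
N2: 120.4 NM
N5: 94.3 NM
N1: 54.5 NM
The fourth-farthest is N5 at 94.3 NM.

N5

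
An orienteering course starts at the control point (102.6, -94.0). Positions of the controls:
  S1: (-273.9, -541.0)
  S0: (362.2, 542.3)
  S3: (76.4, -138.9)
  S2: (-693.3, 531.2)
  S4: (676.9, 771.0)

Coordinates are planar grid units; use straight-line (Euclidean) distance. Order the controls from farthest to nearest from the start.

S4, S2, S0, S1, S3

Distance from the start at (102.6, -94.0) to each:
S4 (676.9, 771.0): 1038.3
S2 (-693.3, 531.2): 1012.1
S0 (362.2, 542.3): 687.2
S1 (-273.9, -541.0): 584.4
S3 (76.4, -138.9): 52.0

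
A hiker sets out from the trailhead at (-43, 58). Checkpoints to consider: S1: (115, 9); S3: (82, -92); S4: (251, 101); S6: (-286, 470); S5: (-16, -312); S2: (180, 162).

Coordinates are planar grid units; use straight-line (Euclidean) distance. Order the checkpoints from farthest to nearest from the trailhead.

S6, S5, S4, S2, S3, S1

Computing each straight-line distance from (-43, 58):
S6 (-286, 470): 478.3
S5 (-16, -312): 371.0
S4 (251, 101): 297.1
S2 (180, 162): 246.1
S3 (82, -92): 195.3
S1 (115, 9): 165.4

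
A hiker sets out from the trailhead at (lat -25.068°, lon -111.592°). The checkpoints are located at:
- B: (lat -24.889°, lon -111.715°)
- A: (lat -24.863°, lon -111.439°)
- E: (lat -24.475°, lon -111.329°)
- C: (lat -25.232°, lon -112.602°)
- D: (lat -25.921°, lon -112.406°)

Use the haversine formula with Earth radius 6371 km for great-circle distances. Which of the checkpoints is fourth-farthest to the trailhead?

A

Distance to each, sorted:
D: 125.2 km
C: 103.3 km
E: 71.1 km
A: 27.5 km
B: 23.4 km
The fourth-farthest is A at 27.5 km.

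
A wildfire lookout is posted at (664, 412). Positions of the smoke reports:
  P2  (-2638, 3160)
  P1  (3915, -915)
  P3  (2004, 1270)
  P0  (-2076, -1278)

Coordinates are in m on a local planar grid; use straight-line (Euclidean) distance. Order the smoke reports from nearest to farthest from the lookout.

P3, P0, P1, P2

Computing each straight-line distance from (664, 412):
P3 (2004, 1270): 1591.2 m
P0 (-2076, -1278): 3219.3 m
P1 (3915, -915): 3511.4 m
P2 (-2638, 3160): 4295.9 m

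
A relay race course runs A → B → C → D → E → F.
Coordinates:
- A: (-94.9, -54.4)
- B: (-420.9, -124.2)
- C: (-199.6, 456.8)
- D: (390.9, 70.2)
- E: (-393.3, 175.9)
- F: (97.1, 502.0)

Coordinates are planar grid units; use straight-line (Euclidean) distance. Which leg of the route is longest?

Leg distances:
A→B: 333.4
B→C: 621.7
C→D: 705.8
D→E: 791.3
E→F: 588.9
The longest leg is D–E at 791.3.

D–E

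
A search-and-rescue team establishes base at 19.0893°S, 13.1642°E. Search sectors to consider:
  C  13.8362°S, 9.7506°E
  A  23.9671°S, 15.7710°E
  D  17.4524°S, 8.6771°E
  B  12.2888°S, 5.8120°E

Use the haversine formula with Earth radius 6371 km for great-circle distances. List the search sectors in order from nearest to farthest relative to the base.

Computing each great-circle distance from 19.0893°S, 13.1642°E:
D 17.4524°S, 8.6771°E: 507.5 km
A 23.9671°S, 15.7710°E: 605.7 km
C 13.8362°S, 9.7506°E: 688.2 km
B 12.2888°S, 5.8120°E: 1091.0 km

D, A, C, B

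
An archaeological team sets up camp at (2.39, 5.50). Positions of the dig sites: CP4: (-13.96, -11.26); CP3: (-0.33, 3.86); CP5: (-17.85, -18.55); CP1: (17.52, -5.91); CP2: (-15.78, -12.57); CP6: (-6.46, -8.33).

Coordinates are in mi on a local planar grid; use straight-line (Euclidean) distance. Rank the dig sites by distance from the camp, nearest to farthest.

Distances from the camp:
CP3 (-0.33, 3.86): 3.2 mi
CP6 (-6.46, -8.33): 16.4 mi
CP1 (17.52, -5.91): 19.0 mi
CP4 (-13.96, -11.26): 23.4 mi
CP2 (-15.78, -12.57): 25.6 mi
CP5 (-17.85, -18.55): 31.4 mi

CP3, CP6, CP1, CP4, CP2, CP5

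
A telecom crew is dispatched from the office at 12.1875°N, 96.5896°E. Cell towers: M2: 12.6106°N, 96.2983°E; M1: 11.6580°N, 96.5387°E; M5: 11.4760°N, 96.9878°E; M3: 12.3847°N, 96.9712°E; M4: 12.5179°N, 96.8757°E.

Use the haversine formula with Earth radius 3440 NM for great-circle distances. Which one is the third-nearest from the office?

Distance to each, sorted:
M3: 25.3 NM
M4: 26.0 NM
M2: 30.6 NM
M1: 31.9 NM
M5: 48.7 NM
The third-nearest is M2 at 30.6 NM.

M2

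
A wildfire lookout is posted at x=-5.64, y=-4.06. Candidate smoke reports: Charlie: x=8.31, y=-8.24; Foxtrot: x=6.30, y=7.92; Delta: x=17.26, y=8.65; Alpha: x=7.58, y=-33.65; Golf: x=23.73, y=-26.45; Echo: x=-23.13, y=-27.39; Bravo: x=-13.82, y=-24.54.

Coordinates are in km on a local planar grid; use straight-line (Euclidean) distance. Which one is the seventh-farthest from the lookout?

Distances from the lookout (x=-5.64, y=-4.06):
Golf: 36.9 km
Alpha: 32.4 km
Echo: 29.2 km
Delta: 26.2 km
Bravo: 22.1 km
Foxtrot: 16.9 km
Charlie: 14.6 km
The seventh-farthest is Charlie at 14.6 km.

Charlie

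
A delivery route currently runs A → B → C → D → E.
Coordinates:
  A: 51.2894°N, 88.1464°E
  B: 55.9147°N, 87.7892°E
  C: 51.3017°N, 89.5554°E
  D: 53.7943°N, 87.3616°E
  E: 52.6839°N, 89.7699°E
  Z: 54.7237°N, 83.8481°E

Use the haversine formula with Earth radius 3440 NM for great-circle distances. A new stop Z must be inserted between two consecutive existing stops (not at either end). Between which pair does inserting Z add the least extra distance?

between A and B

Added distance for inserting Z between each consecutive pair:
A–B: 132.5 NM
B–C: 159.3 NM
C–D: 256.4 NM
D–E: 269.4 NM
Smallest added distance is 132.5 NM, inserting between A and B.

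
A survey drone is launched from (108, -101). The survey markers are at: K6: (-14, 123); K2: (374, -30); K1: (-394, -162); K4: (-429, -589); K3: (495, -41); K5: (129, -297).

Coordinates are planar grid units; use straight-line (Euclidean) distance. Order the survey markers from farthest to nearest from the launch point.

Distance from the launch point at (108, -101) to each:
K4 (-429, -589): 725.6
K1 (-394, -162): 505.7
K3 (495, -41): 391.6
K2 (374, -30): 275.3
K6 (-14, 123): 255.1
K5 (129, -297): 197.1

K4, K1, K3, K2, K6, K5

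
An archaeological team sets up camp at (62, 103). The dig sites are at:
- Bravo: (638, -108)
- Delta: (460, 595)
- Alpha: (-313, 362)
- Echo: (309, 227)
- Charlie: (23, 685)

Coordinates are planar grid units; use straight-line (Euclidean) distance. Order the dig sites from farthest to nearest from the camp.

Delta, Bravo, Charlie, Alpha, Echo

Computing each straight-line distance from (62, 103):
Delta (460, 595): 632.8
Bravo (638, -108): 613.4
Charlie (23, 685): 583.3
Alpha (-313, 362): 455.7
Echo (309, 227): 276.4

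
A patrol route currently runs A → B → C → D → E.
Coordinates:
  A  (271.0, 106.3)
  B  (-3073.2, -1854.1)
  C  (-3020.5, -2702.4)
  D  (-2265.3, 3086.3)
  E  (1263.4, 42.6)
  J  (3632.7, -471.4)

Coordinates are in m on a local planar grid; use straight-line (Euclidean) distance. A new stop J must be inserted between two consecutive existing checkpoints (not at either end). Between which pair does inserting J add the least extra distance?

between D and E

Added distance for inserting J between each consecutive pair:
A–B: 6381.5 m
B–C: 13014.3 m
C–D: 8067.5 m
D–E: 4652.3 m
Smallest added distance is 4652.3 m, inserting between D and E.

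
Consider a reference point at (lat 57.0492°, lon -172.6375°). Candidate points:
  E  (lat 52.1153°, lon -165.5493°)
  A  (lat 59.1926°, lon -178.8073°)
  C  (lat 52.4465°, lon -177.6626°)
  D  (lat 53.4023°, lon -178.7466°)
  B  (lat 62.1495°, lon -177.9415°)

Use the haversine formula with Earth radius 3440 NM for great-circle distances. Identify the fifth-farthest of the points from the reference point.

Distances from the reference point ((lat 57.0492°, lon -172.6375°)):
E: 385.1 NM
B: 345.8 NM
C: 326.4 NM
D: 302.6 NM
A: 234.0 NM
The fifth-farthest is A at 234.0 NM.

A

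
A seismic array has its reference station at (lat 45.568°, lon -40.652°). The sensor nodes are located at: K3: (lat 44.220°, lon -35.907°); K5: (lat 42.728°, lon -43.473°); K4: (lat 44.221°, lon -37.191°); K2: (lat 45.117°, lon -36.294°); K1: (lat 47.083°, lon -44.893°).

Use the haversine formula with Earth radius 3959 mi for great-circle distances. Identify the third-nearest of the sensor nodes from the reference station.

K1

Distance to each, sorted:
K4: 193.3 mi
K2: 213.9 mi
K1: 227.8 mi
K5: 240.9 mi
K3: 250.2 mi
The third-nearest is K1 at 227.8 mi.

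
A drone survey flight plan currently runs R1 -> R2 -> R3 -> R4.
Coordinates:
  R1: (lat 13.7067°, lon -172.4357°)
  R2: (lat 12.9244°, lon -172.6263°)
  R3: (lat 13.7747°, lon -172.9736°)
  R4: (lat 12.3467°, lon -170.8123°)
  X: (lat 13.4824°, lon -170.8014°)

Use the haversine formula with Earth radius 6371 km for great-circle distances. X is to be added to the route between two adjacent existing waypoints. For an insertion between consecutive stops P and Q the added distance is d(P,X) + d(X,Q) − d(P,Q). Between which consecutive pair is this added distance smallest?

Added distance for inserting X between each consecutive pair:
R1–R2: 296.1 km
R2–R3: 342.3 km
R3–R4: 80.4 km
Smallest added distance is 80.4 km, inserting between R3 and R4.

between R3 and R4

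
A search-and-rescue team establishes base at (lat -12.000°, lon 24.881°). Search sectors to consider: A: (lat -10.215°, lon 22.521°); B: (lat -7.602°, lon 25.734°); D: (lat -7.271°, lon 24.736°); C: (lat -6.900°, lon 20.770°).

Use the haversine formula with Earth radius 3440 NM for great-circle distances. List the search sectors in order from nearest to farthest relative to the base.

Distance from the base at (lat -12.000°, lon 24.881°) to each:
A (lat -10.215°, lon 22.521°): 175.5 NM
B (lat -7.602°, lon 25.734°): 268.8 NM
D (lat -7.271°, lon 24.736°): 284.1 NM
C (lat -6.900°, lon 20.770°): 391.1 NM

A, B, D, C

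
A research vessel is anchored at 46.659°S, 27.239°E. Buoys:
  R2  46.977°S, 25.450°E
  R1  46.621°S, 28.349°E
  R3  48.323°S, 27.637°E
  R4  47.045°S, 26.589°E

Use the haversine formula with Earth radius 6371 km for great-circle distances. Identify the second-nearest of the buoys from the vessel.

Distances from the vessel (46.659°S, 27.239°E):
R4: 65.5 km
R1: 84.8 km
R2: 140.6 km
R3: 187.4 km
The second-nearest is R1 at 84.8 km.

R1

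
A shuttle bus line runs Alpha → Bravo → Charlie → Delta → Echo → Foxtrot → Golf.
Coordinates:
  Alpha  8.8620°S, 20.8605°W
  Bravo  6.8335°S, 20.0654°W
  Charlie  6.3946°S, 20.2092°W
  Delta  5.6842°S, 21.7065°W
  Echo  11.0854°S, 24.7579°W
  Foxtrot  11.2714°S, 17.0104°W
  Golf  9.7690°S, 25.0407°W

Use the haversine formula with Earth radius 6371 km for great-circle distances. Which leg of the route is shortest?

Leg distances:
Alpha→Bravo: 242.0 km
Bravo→Charlie: 51.3 km
Charlie→Delta: 183.4 km
Delta→Echo: 688.0 km
Echo→Foxtrot: 845.4 km
Foxtrot→Golf: 893.6 km
The shortest leg is Bravo–Charlie at 51.3 km.

Bravo–Charlie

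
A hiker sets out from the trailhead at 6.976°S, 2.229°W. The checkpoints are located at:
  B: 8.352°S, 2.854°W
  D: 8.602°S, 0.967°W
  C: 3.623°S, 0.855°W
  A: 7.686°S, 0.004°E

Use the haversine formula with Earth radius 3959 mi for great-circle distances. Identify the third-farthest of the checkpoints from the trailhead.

D

Distances from the trailhead (6.976°S, 2.229°W):
C: 250.2 mi
A: 160.7 mi
D: 141.7 mi
B: 104.3 mi
The third-farthest is D at 141.7 mi.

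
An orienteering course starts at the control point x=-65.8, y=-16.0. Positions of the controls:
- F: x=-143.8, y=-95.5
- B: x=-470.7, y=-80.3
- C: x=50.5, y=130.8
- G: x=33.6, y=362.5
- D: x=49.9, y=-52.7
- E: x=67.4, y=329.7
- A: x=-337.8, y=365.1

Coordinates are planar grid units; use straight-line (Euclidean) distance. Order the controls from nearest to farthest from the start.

F, D, C, E, G, B, A

Distances from the start:
F x=-143.8, y=-95.5: 111.4
D x=49.9, y=-52.7: 121.4
C x=50.5, y=130.8: 187.3
E x=67.4, y=329.7: 370.5
G x=33.6, y=362.5: 391.3
B x=-470.7, y=-80.3: 410.0
A x=-337.8, y=365.1: 468.2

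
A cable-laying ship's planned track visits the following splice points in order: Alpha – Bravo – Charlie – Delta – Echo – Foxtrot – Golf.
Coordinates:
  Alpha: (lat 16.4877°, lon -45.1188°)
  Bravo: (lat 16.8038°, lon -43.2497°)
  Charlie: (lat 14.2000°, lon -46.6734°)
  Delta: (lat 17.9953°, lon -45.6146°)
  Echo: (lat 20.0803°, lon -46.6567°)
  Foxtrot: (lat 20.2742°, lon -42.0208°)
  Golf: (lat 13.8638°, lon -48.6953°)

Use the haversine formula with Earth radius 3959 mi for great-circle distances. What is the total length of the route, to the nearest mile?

1773 mi

Leg distances:
Alpha→Bravo: 125.7 mi  (cumulative 125.7 mi)
Bravo→Charlie: 290.4 mi  (cumulative 416.0 mi)
Charlie→Delta: 271.5 mi  (cumulative 687.5 mi)
Delta→Echo: 159.3 mi  (cumulative 846.9 mi)
Echo→Foxtrot: 301.0 mi  (cumulative 1147.8 mi)
Foxtrot→Golf: 624.7 mi  (cumulative 1772.6 mi)
Total route length ≈ 1773 mi.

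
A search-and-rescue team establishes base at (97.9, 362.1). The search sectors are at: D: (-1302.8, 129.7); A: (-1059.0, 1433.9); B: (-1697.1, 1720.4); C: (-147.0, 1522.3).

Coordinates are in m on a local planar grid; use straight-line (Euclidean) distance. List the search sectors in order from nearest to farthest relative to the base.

C, D, A, B

Distances from the base:
C (-147.0, 1522.3): 1185.8 m
D (-1302.8, 129.7): 1419.8 m
A (-1059.0, 1433.9): 1577.1 m
B (-1697.1, 1720.4): 2251.0 m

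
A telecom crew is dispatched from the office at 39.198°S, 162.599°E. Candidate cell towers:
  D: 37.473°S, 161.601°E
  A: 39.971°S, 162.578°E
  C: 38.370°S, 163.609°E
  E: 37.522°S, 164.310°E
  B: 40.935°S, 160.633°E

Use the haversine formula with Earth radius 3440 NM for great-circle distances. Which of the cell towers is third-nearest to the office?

Distance to each, sorted:
A: 46.4 NM
C: 68.6 NM
D: 113.7 NM
E: 128.9 NM
B: 138.0 NM
The third-nearest is D at 113.7 NM.

D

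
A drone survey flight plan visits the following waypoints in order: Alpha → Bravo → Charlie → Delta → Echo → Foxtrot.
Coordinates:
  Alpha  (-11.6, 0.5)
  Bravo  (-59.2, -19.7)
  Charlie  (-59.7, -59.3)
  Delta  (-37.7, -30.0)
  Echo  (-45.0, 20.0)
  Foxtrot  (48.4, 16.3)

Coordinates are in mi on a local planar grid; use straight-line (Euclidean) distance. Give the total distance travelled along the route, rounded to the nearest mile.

272 mi

Leg distances:
Alpha→Bravo: 51.7 mi  (cumulative 51.7 mi)
Bravo→Charlie: 39.6 mi  (cumulative 91.3 mi)
Charlie→Delta: 36.6 mi  (cumulative 128.0 mi)
Delta→Echo: 50.5 mi  (cumulative 178.5 mi)
Echo→Foxtrot: 93.5 mi  (cumulative 272.0 mi)
Total route length ≈ 272 mi.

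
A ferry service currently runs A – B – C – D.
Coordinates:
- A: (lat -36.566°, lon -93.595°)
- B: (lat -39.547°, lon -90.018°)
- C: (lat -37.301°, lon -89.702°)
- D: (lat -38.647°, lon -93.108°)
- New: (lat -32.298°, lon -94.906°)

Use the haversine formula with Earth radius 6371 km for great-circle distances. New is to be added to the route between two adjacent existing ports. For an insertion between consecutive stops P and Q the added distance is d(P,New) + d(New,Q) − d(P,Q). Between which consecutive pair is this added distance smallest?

Added distance for inserting New between each consecutive pair:
A–B: 951.6 km
B–C: 1398.1 km
C–D: 1121.9 km
Smallest added distance is 951.6 km, inserting between A and B.

between A and B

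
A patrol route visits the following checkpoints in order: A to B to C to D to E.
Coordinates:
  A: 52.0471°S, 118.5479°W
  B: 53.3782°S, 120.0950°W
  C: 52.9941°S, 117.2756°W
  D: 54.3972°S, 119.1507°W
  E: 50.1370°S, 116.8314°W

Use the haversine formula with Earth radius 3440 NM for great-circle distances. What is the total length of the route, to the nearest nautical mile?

579 NM

Leg distances:
A→B: 97.7 NM  (cumulative 97.7 NM)
B→C: 104.0 NM  (cumulative 201.8 NM)
C→D: 107.4 NM  (cumulative 309.2 NM)
D→E: 269.6 NM  (cumulative 578.7 NM)
Total route length ≈ 579 NM.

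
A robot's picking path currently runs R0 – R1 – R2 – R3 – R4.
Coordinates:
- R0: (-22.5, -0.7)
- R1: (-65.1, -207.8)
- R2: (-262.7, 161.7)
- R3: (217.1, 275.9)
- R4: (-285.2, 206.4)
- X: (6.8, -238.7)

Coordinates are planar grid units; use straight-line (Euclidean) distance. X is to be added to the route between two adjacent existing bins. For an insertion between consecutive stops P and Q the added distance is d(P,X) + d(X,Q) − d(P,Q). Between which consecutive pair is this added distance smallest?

between R0 and R1

Added distance for inserting X between each consecutive pair:
R0–R1: 106.6
R1–R2: 141.9
R2–R3: 545.4
R3–R4: 581.2
Smallest added distance is 106.6, inserting between R0 and R1.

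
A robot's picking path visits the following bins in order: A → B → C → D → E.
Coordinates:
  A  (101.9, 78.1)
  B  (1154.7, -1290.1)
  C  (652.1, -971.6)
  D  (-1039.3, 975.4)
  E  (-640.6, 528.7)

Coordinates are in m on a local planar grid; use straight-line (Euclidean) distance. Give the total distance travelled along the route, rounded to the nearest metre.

Leg distances:
A→B: 1726.4 m  (cumulative 1726.4 m)
B→C: 595.0 m  (cumulative 2321.4 m)
C→D: 2579.1 m  (cumulative 4900.5 m)
D→E: 598.8 m  (cumulative 5499.2 m)
Total route length ≈ 5499 m.

5499 m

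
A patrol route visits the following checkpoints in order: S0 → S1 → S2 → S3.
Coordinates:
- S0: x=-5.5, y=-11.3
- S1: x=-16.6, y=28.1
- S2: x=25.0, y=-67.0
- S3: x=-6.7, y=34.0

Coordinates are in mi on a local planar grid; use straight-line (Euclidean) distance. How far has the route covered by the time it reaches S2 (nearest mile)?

145 mi

Leg distances:
S0→S1: 40.9 mi  (cumulative 40.9 mi)
S1→S2: 103.8 mi  (cumulative 144.7 mi)
Cumulative distance at S2 ≈ 145 mi.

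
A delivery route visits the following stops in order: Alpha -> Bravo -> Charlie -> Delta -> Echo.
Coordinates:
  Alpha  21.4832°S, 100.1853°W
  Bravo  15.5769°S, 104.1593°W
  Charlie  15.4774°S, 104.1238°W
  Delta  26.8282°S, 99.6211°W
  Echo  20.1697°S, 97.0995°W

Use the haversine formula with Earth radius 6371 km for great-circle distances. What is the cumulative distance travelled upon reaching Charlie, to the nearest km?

791 km

Leg distances:
Alpha→Bravo: 778.9 km  (cumulative 778.9 km)
Bravo→Charlie: 11.7 km  (cumulative 790.6 km)
Cumulative distance at Charlie ≈ 791 km.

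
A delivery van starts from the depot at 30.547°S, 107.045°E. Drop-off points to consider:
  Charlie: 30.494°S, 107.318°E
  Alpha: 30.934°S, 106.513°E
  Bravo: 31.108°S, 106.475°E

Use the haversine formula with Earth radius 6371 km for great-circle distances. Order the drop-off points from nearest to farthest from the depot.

Charlie, Alpha, Bravo

Distance from the depot at 30.547°S, 107.045°E to each:
Charlie 30.494°S, 107.318°E: 26.8 km
Alpha 30.934°S, 106.513°E: 66.6 km
Bravo 31.108°S, 106.475°E: 82.8 km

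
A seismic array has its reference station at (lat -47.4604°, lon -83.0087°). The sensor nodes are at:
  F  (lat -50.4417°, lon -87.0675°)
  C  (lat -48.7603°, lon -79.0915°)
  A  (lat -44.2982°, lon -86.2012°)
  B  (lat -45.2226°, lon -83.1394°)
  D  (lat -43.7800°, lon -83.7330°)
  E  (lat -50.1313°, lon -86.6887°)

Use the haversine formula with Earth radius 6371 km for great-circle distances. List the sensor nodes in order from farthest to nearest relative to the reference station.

F, A, D, E, C, B

Distances from the reference station:
F (lat -50.4417°, lon -87.0675°): 444.5 km
A (lat -44.2982°, lon -86.2012°): 429.7 km
D (lat -43.7800°, lon -83.7330°): 413.1 km
E (lat -50.1313°, lon -86.6887°): 401.0 km
C (lat -48.7603°, lon -79.0915°): 324.7 km
B (lat -45.2226°, lon -83.1394°): 249.0 km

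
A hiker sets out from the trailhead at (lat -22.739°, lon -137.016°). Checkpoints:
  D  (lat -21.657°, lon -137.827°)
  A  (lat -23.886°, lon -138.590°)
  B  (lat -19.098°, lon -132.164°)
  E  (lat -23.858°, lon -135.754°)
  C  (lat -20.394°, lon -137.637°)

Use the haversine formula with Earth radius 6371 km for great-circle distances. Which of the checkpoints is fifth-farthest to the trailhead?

Distances from the trailhead ((lat -22.739°, lon -137.016°)):
B: 646.3 km
C: 268.5 km
A: 205.2 km
E: 179.1 km
D: 146.4 km
The fifth-farthest is D at 146.4 km.

D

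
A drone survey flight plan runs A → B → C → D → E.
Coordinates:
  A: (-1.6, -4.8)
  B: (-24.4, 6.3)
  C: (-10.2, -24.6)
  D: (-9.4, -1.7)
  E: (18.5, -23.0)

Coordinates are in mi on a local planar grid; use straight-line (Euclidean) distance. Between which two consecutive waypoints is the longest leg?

Leg distances:
A→B: 25.4 mi
B→C: 34.0 mi
C→D: 22.9 mi
D→E: 35.1 mi
The longest leg is D–E at 35.1 mi.

D–E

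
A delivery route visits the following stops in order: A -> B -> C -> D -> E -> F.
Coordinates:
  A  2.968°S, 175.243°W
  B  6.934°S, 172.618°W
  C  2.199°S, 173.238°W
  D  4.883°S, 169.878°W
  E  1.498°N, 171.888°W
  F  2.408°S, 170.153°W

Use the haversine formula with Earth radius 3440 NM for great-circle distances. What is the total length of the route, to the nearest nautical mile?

1488 NM

Leg distances:
A→B: 285.2 NM  (cumulative 285.2 NM)
B→C: 286.7 NM  (cumulative 571.9 NM)
C→D: 257.9 NM  (cumulative 829.8 NM)
D→E: 401.6 NM  (cumulative 1231.4 NM)
E→F: 256.6 NM  (cumulative 1488.0 NM)
Total route length ≈ 1488 NM.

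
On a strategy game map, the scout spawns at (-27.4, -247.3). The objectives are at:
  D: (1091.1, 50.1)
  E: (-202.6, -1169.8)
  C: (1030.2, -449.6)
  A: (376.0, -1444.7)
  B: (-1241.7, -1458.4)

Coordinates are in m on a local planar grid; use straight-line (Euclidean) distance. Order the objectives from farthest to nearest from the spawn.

Computing each straight-line distance from (-27.4, -247.3):
B (-1241.7, -1458.4): 1715.0 m
A (376.0, -1444.7): 1263.5 m
D (1091.1, 50.1): 1157.4 m
C (1030.2, -449.6): 1076.8 m
E (-202.6, -1169.8): 939.0 m

B, A, D, C, E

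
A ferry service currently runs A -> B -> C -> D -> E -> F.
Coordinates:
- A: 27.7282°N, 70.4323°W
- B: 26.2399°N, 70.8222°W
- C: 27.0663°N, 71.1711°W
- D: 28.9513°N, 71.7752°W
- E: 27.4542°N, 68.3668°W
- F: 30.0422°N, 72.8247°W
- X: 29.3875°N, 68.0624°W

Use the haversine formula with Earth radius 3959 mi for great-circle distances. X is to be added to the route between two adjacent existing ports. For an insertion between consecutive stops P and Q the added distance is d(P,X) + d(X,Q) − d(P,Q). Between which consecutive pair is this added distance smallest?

between E and F

Added distance for inserting X between each consecutive pair:
A–B: 353.5 mi
B–C: 462.2 mi
C–D: 338.7 mi
D–E: 129.0 mi
E–F: 100.3 mi
Smallest added distance is 100.3 mi, inserting between E and F.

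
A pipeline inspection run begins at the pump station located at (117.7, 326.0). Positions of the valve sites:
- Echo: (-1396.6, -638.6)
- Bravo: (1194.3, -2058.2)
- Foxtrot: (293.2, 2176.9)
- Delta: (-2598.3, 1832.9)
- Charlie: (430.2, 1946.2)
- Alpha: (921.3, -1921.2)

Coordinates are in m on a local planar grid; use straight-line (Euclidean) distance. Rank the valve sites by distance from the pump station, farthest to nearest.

Delta, Bravo, Alpha, Foxtrot, Echo, Charlie

Computing each straight-line distance from (117.7, 326.0):
Delta (-2598.3, 1832.9): 3106.0 m
Bravo (1194.3, -2058.2): 2616.0 m
Alpha (921.3, -1921.2): 2386.6 m
Foxtrot (293.2, 2176.9): 1859.2 m
Echo (-1396.6, -638.6): 1795.4 m
Charlie (430.2, 1946.2): 1650.1 m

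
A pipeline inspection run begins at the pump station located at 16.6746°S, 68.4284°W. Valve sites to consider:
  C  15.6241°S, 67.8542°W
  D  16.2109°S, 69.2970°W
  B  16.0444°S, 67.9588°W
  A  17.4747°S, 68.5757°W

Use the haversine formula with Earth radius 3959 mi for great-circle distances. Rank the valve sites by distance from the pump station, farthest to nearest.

C, D, A, B

Distance from the pump station at 16.6746°S, 68.4284°W to each:
C 15.6241°S, 67.8542°W: 82.0 mi
D 16.2109°S, 69.2970°W: 65.9 mi
A 17.4747°S, 68.5757°W: 56.1 mi
B 16.0444°S, 67.9588°W: 53.5 mi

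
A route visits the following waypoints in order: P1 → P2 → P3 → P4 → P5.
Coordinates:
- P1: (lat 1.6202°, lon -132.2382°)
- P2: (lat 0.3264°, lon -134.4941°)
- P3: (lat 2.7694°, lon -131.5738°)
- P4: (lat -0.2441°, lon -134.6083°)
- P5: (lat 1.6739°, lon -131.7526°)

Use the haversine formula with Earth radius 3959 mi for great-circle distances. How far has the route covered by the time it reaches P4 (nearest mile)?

Leg distances:
P1→P2: 179.7 mi  (cumulative 179.7 mi)
P2→P3: 263.0 mi  (cumulative 442.7 mi)
P3→P4: 295.4 mi  (cumulative 738.1 mi)
Cumulative distance at P4 ≈ 738 mi.

738 mi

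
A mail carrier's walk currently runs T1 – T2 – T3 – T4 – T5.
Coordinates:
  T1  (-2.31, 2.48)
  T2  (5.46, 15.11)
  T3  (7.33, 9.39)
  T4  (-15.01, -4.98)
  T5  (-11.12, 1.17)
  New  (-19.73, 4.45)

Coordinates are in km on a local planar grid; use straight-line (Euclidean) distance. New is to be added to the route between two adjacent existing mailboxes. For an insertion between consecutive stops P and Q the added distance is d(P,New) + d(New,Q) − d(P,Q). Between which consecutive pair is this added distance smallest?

Added distance for inserting New between each consecutive pair:
T1–T2: 30.1 km
T2–T3: 48.8 km
T3–T4: 11.5 km
T4–T5: 12.5 km
Smallest added distance is 11.5 km, inserting between T3 and T4.

between T3 and T4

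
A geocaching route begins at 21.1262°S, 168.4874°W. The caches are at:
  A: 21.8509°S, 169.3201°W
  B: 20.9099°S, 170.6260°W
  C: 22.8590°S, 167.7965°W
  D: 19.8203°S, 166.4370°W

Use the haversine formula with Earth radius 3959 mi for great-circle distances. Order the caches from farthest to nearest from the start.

D, B, C, A

Computing each great-circle distance from 21.1262°S, 168.4874°W:
D 19.8203°S, 166.4370°W: 160.5 mi
B 20.9099°S, 170.6260°W: 138.7 mi
C 22.8590°S, 167.7965°W: 127.7 mi
A 21.8509°S, 169.3201°W: 73.3 mi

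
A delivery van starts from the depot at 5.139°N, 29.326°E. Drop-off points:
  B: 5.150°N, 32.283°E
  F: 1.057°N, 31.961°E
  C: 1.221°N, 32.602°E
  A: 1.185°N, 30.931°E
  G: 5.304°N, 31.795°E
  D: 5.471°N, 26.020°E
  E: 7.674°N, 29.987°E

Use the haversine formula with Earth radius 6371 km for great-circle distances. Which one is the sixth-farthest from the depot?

Distances from the depot (5.139°N, 29.326°E):
C: 567.5 km
F: 540.0 km
A: 474.4 km
D: 367.9 km
B: 327.5 km
E: 291.2 km
G: 274.0 km
The sixth-farthest is E at 291.2 km.

E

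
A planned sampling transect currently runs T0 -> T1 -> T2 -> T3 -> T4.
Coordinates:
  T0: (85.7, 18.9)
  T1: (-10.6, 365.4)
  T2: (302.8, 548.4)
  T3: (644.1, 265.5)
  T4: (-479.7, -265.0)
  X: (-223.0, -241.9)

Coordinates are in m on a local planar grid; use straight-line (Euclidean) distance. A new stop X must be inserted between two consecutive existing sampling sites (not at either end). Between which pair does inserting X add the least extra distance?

Added distance for inserting X between each consecutive pair:
T0–T1: 687.9 m
T1–T2: 1229.7 m
T2–T3: 1510.6 m
T3–T4: 19.7 m
Smallest added distance is 19.7 m, inserting between T3 and T4.

between T3 and T4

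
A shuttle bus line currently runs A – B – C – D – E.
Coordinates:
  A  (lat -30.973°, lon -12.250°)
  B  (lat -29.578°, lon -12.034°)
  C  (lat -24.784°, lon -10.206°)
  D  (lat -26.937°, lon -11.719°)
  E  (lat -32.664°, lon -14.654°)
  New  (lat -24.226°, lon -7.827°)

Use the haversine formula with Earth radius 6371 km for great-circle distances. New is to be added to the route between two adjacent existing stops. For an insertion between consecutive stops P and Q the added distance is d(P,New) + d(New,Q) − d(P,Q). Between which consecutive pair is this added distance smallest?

between B and C

Added distance for inserting New between each consecutive pair:
A–B: 1437.5 km
B–C: 412.3 km
C–D: 458.5 km
D–E: 947.0 km
Smallest added distance is 412.3 km, inserting between B and C.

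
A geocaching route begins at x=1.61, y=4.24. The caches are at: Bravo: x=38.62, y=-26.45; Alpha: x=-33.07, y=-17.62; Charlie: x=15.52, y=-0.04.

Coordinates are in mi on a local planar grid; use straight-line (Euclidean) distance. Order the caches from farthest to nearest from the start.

Distance from the start at x=1.61, y=4.24 to each:
Bravo x=38.62, y=-26.45: 48.1 mi
Alpha x=-33.07, y=-17.62: 41.0 mi
Charlie x=15.52, y=-0.04: 14.6 mi

Bravo, Alpha, Charlie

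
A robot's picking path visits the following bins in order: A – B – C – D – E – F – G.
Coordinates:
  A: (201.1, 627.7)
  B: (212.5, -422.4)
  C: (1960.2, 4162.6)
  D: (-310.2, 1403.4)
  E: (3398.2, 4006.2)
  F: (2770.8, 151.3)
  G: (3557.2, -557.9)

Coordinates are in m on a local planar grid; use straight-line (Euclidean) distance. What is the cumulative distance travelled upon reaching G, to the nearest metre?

19025 m

Leg distances:
A→B: 1050.2 m  (cumulative 1050.2 m)
B→C: 4906.8 m  (cumulative 5957.0 m)
C→D: 3573.2 m  (cumulative 9530.2 m)
D→E: 4530.7 m  (cumulative 14060.8 m)
E→F: 3905.6 m  (cumulative 17966.5 m)
F→G: 1059.0 m  (cumulative 19025.4 m)
Cumulative distance at G ≈ 19025 m.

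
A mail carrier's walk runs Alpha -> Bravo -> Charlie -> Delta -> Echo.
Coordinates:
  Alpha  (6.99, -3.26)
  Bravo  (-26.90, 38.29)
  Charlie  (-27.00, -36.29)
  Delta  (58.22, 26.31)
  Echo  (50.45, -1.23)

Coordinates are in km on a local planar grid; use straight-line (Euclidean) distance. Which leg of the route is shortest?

Leg distances:
Alpha→Bravo: 53.6 km
Bravo→Charlie: 74.6 km
Charlie→Delta: 105.7 km
Delta→Echo: 28.6 km
The shortest leg is Delta–Echo at 28.6 km.

Delta–Echo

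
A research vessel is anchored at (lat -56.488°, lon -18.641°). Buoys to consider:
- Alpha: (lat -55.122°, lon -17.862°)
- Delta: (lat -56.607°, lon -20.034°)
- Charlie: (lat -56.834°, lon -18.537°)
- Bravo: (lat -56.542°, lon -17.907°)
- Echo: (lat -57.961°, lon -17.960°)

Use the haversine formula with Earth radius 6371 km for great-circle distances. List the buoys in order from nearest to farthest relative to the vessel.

Charlie, Bravo, Delta, Alpha, Echo

Computing each great-circle distance from (lat -56.488°, lon -18.641°):
Charlie (lat -56.834°, lon -18.537°): 39.0 km
Bravo (lat -56.542°, lon -17.907°): 45.4 km
Delta (lat -56.607°, lon -20.034°): 86.4 km
Alpha (lat -55.122°, lon -17.862°): 159.5 km
Echo (lat -57.961°, lon -17.960°): 168.8 km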